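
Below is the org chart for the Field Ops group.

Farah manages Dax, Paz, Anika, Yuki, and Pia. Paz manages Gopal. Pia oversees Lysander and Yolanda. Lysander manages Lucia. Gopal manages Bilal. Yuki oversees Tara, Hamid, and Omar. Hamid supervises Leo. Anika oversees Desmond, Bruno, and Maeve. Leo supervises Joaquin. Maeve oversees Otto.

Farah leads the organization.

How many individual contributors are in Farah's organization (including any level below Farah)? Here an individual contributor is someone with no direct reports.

The people in Farah's organization with no one reporting to them are Otto, Bruno, Desmond, Dax, Omar, Joaquin, Tara, Yolanda, Lucia, Bilal. That is 10.

10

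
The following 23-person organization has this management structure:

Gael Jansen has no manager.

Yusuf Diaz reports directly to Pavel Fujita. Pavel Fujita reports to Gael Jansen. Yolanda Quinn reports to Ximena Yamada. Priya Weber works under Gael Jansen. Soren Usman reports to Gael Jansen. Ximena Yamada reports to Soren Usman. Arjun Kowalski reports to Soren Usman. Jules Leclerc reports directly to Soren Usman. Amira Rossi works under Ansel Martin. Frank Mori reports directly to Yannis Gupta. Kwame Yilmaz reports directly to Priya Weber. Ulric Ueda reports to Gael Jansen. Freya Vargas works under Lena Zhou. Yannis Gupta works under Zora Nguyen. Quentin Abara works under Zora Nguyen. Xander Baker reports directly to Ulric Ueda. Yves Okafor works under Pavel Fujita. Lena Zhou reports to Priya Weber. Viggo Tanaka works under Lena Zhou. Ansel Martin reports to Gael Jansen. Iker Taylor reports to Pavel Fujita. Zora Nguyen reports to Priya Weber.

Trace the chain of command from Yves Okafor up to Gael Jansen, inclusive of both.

Yves Okafor reports to Pavel Fujita. Pavel Fujita reports to Gael Jansen. Gael Jansen is at the top.

Yves Okafor -> Pavel Fujita -> Gael Jansen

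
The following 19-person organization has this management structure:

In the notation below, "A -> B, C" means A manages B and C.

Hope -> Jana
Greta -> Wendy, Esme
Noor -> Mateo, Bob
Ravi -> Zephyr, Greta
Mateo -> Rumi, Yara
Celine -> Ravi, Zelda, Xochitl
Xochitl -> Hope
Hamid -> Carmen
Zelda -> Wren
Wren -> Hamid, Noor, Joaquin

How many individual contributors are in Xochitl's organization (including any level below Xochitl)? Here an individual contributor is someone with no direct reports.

The only person in Xochitl's organization with no one reporting to them is Jana. That is 1.

1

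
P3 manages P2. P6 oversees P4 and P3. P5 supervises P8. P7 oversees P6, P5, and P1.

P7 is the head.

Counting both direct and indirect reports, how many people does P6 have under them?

3

P6 directly manages P4, P3. P4 has no reports. Under P3: P2 (1). So P6's organization is 2 direct reports plus everyone under them: 1 + 2 = 3.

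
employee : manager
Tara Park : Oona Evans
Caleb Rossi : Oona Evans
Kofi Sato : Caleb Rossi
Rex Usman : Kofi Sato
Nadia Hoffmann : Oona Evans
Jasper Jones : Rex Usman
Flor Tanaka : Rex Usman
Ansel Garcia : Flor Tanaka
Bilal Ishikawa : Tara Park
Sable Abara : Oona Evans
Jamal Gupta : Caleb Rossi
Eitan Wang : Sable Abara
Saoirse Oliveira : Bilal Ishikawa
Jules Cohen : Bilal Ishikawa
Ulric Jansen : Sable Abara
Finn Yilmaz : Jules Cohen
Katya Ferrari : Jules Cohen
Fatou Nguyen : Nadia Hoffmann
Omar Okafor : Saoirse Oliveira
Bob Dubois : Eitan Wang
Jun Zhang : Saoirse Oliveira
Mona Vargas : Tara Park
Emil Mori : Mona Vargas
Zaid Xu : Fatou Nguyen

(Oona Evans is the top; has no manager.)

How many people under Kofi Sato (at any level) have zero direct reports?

The people in Kofi Sato's organization with no one reporting to them are Ansel Garcia, Jasper Jones. That is 2.

2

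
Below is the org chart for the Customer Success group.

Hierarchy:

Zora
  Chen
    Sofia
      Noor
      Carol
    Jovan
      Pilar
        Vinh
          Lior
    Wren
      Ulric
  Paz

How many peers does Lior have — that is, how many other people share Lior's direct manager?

0

Lior reports to Vinh, and Vinh has no other direct reports. Lior has 0 peers.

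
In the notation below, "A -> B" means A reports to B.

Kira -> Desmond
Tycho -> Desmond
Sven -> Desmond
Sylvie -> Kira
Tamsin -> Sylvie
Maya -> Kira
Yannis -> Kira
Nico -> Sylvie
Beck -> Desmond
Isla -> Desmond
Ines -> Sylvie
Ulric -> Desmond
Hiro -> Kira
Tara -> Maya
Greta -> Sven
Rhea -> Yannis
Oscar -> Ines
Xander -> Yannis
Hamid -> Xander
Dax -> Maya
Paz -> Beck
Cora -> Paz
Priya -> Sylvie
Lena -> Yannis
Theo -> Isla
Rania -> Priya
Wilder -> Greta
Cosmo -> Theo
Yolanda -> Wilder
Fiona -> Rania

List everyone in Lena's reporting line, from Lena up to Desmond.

Lena reports to Yannis. Yannis reports to Kira. Kira reports to Desmond. Desmond is at the top.

Lena -> Yannis -> Kira -> Desmond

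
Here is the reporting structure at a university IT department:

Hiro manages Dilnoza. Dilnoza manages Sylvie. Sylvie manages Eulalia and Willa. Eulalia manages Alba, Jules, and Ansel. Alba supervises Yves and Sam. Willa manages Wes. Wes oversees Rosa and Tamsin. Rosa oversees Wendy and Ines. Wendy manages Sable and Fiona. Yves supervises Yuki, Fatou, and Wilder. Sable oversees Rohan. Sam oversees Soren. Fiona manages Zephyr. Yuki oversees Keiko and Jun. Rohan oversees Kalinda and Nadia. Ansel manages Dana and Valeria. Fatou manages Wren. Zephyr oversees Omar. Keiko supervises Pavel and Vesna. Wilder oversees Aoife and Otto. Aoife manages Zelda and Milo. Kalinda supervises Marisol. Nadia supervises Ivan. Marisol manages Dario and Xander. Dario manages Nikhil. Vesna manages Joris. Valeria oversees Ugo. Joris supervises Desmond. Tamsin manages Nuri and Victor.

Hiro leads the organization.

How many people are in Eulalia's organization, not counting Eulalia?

23

Eulalia directly manages Alba, Jules, Ansel. Under Alba: Sam, Soren, Yves, Wilder, Otto, Aoife, Milo, Zelda, Fatou, Wren, Yuki, Jun, Keiko, Vesna, Joris, Desmond, Pavel (17). Jules has no reports. Under Ansel: Dana, Valeria, Ugo (3). So Eulalia's organization is 3 direct reports plus everyone under them: 18 + 1 + 4 = 23.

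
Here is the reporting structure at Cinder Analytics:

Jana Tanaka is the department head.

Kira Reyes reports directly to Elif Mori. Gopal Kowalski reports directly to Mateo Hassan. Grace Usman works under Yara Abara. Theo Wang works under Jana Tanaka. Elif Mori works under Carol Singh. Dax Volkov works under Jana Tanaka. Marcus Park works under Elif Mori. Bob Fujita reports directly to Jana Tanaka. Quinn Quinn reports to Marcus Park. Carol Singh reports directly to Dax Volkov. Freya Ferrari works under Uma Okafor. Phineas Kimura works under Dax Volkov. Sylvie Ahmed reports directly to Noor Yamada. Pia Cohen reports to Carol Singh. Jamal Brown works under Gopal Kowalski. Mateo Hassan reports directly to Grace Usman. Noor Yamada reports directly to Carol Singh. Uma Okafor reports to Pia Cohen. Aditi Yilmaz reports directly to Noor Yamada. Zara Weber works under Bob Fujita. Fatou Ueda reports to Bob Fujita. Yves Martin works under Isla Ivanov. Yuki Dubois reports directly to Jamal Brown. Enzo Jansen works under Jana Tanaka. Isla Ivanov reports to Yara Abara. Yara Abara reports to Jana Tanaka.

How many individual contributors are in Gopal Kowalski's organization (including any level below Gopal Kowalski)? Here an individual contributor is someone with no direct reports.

1

The only person in Gopal Kowalski's organization with no one reporting to them is Yuki Dubois. That is 1.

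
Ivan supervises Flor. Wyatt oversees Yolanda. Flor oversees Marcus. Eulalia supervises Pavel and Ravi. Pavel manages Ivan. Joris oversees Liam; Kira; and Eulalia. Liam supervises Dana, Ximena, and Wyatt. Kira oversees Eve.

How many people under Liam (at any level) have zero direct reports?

3

The people in Liam's organization with no one reporting to them are Ximena, Dana, Yolanda. That is 3.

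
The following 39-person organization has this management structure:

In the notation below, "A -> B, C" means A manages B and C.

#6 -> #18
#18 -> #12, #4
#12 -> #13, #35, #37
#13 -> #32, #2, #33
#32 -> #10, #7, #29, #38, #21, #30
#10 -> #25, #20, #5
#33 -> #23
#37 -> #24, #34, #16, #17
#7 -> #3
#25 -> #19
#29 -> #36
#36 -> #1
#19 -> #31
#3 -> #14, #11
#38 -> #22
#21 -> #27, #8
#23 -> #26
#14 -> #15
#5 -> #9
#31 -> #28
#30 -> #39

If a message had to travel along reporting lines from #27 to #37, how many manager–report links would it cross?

5

#27 is 4 levels below #12, and #37 is 1 level below #12 (their lowest common manager). The shortest path runs up from #27 to #12 and back down to #37: 4 + 1 = 5 links.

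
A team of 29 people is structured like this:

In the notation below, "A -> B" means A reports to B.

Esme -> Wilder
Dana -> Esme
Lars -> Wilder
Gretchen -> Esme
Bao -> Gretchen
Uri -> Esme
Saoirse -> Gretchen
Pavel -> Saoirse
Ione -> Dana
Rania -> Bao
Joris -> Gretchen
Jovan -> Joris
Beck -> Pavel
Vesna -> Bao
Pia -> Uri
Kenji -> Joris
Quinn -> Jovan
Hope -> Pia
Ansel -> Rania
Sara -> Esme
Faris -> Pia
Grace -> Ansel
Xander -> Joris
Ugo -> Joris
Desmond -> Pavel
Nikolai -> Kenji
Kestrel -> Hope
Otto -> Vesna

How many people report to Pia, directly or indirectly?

Pia directly manages Hope, Faris. Under Hope: Kestrel (1). Faris has no reports. So Pia's organization is 2 direct reports plus everyone under them: 2 + 1 = 3.

3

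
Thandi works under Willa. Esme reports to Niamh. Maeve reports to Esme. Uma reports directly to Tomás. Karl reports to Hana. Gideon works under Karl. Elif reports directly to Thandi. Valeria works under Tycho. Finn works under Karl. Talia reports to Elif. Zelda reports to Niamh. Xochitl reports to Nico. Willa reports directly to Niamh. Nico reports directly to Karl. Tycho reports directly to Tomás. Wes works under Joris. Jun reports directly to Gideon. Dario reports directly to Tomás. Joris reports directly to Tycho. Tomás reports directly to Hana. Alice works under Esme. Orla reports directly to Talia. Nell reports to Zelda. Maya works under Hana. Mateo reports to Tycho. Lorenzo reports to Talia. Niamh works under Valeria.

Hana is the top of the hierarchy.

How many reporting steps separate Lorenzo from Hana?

9

Chain from Lorenzo up to Hana: Lorenzo → Talia → Elif → Thandi → Willa → Niamh → Valeria → Tycho → Tomás → Hana. That is 9 steps up, so Lorenzo is 9 levels below Hana.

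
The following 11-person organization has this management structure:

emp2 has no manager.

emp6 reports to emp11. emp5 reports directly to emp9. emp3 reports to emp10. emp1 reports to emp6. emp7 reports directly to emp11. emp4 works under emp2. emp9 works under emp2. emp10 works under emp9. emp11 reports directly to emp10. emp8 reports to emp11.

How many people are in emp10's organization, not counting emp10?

emp10 directly manages emp11, emp3. Under emp11: emp6, emp1, emp8, emp7 (4). emp3 has no reports. So emp10's organization is 2 direct reports plus everyone under them: 5 + 1 = 6.

6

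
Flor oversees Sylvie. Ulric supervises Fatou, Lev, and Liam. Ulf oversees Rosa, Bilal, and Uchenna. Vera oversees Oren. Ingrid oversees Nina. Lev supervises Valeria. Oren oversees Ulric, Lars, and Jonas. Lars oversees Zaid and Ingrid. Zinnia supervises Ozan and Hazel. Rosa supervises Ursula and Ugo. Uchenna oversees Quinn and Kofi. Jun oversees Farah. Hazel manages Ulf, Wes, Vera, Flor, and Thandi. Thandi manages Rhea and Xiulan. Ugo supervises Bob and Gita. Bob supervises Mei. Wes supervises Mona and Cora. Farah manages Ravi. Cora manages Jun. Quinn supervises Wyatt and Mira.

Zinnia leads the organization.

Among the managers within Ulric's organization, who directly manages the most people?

Direct-report counts within Ulric's organization: Ulric has 3; Lev has 1. The largest is 3, held by Ulric.

Ulric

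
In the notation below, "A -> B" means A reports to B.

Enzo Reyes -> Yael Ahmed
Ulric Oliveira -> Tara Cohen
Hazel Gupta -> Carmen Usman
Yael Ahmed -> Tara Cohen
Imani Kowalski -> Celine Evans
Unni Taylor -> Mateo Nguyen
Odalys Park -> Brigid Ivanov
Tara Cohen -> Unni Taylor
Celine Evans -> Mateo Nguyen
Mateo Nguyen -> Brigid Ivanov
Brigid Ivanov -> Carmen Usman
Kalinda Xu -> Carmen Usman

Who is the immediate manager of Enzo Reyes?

Enzo Reyes reports directly to Yael Ahmed.

Yael Ahmed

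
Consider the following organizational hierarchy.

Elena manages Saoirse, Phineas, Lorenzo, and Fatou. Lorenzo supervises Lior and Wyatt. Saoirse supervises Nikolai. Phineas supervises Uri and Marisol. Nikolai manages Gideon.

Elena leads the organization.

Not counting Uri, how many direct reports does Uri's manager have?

Uri reports to Phineas. Phineas's other direct reports are Marisol — 1 peer.

1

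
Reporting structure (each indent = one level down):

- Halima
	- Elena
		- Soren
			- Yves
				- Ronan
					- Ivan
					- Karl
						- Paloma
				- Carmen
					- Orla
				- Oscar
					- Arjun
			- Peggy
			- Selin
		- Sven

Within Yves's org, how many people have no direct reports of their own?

4

The people in Yves's organization with no one reporting to them are Arjun, Orla, Paloma, Ivan. That is 4.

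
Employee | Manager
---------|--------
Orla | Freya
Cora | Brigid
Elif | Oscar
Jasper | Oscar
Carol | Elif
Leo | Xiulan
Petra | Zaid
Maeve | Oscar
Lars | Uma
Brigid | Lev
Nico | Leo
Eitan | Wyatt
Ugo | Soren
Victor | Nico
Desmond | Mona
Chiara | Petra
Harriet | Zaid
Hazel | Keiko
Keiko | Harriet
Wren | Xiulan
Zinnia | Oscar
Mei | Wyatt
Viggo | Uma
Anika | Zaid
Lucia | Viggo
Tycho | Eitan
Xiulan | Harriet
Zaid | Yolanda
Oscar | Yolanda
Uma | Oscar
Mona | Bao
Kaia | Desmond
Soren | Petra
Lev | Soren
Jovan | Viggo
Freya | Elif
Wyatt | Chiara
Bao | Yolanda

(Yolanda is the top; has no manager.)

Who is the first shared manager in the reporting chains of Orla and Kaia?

Yolanda

Orla's chain of managers is Freya, Elif, Oscar, Yolanda. Kaia's chain of managers is Desmond, Mona, Bao, Yolanda. The first manager that appears in both chains is Yolanda.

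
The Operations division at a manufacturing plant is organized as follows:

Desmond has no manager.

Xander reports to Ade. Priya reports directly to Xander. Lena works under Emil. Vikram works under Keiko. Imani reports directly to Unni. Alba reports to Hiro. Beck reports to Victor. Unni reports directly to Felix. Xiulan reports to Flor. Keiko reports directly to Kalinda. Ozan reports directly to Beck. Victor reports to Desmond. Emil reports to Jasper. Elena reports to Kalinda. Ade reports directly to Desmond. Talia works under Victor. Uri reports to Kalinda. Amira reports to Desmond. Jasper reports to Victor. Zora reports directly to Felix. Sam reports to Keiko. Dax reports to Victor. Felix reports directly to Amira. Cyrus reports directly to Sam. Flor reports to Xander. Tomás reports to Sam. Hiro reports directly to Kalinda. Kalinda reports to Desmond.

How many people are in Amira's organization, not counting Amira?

Amira directly manages Felix. Under Felix: Zora, Unni, Imani (3). That's 4 in total.

4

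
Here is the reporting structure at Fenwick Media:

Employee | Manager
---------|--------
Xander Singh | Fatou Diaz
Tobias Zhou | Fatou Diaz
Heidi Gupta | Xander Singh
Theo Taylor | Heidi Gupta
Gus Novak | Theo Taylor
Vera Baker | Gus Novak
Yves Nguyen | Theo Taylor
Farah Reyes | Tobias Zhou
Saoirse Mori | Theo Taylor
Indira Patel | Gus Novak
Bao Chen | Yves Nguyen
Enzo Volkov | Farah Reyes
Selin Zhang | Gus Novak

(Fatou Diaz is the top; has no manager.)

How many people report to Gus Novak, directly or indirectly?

Gus Novak directly manages Vera Baker, Indira Patel, Selin Zhang. Vera Baker has no reports. Indira Patel has no reports. Selin Zhang has no reports. So Gus Novak's organization is 3 direct reports plus everyone under them: 1 + 1 + 1 = 3.

3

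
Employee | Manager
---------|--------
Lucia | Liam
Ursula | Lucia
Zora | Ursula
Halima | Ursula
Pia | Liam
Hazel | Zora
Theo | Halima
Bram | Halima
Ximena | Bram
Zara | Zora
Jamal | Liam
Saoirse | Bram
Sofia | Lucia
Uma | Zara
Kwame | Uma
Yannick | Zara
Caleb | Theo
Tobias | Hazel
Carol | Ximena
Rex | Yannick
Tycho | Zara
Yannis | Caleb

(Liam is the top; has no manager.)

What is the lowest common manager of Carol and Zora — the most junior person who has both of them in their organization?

Ursula

Carol's chain of managers is Ximena, Bram, Halima, Ursula, Lucia, Liam. Zora's chain of managers is Ursula, Lucia, Liam. The first manager that appears in both chains is Ursula.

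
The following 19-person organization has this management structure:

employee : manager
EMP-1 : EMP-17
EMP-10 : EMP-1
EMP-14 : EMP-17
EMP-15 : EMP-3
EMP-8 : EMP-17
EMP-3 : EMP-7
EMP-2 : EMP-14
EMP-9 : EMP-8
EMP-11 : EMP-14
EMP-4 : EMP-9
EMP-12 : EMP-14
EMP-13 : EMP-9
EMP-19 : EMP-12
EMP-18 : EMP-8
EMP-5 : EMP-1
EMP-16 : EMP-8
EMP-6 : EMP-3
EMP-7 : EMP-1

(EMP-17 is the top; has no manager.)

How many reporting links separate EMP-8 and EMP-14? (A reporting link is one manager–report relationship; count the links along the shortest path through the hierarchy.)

2

EMP-8 is 1 level below EMP-17, and EMP-14 is 1 level below EMP-17 (their lowest common manager). The shortest path runs up from EMP-8 to EMP-17 and back down to EMP-14: 1 + 1 = 2 links.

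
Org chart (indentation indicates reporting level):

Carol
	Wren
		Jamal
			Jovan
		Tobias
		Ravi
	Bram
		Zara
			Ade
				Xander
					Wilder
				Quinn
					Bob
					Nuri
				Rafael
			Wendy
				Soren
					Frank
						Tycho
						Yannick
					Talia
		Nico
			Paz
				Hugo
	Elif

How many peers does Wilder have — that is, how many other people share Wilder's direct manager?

0

Wilder reports to Xander, and Xander has no other direct reports. Wilder has 0 peers.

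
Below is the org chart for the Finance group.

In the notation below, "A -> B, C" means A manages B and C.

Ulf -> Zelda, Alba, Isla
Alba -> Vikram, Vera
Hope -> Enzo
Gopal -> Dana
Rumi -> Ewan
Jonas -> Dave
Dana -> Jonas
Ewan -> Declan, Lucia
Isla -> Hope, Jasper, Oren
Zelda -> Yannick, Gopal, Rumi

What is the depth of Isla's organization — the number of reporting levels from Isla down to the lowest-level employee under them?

2

The longest chain under Isla runs Isla → Hope → Enzo, which is 2 levels below Isla.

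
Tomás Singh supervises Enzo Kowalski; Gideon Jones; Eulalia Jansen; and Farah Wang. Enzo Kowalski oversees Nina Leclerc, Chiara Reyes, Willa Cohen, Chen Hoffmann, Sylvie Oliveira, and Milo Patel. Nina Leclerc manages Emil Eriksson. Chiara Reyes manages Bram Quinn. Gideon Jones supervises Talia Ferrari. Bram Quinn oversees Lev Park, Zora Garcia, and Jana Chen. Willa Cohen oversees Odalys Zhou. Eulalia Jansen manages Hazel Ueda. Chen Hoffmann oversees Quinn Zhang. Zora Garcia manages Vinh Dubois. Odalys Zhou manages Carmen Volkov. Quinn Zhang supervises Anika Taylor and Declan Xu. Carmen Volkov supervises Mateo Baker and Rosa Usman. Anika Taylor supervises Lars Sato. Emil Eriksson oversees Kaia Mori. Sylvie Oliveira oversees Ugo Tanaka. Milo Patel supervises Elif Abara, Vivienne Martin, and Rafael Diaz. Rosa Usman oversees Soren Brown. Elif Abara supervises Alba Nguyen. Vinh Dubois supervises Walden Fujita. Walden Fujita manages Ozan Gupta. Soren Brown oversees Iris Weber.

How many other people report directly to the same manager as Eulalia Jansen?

Eulalia Jansen reports to Tomás Singh. Tomás Singh's other direct reports are Enzo Kowalski, Gideon Jones, Farah Wang — 3 peers.

3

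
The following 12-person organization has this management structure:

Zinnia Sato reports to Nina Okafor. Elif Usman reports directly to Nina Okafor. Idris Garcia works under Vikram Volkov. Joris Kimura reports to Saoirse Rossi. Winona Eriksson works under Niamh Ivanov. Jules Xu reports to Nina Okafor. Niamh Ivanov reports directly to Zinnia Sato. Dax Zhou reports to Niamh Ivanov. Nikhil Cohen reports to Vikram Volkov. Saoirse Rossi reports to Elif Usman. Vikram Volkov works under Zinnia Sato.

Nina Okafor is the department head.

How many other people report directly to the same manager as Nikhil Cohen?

Nikhil Cohen reports to Vikram Volkov. Vikram Volkov's other direct reports are Idris Garcia — 1 peer.

1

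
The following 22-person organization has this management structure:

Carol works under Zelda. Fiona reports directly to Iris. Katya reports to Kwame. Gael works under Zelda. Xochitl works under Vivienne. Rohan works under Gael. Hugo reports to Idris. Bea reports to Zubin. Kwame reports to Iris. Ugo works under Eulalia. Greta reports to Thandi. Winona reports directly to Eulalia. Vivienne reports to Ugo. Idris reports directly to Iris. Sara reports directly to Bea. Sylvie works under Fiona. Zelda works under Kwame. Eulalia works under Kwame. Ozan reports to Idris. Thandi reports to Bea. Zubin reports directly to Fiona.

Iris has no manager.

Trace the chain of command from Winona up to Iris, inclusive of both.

Winona reports to Eulalia. Eulalia reports to Kwame. Kwame reports to Iris. Iris is at the top.

Winona -> Eulalia -> Kwame -> Iris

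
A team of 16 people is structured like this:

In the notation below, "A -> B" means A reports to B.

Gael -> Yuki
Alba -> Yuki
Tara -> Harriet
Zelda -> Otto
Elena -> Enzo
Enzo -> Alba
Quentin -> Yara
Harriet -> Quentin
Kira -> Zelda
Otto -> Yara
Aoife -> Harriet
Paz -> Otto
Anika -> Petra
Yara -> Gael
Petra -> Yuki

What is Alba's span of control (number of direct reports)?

1

Alba directly manages Enzo. That is 1 direct report.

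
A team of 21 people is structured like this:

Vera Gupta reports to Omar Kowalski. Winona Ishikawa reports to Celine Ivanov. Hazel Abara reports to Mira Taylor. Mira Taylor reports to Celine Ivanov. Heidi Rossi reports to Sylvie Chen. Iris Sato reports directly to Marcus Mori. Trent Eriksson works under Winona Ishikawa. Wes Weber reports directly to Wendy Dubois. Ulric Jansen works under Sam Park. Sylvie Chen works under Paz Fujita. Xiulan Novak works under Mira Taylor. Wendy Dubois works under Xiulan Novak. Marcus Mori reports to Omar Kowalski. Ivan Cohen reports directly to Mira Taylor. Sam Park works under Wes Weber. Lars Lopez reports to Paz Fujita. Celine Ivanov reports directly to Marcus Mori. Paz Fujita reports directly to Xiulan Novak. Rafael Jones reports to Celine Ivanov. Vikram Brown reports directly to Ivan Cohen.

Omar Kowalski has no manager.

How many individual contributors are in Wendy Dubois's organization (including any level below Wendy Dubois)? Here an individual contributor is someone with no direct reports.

The only person in Wendy Dubois's organization with no one reporting to them is Ulric Jansen. That is 1.

1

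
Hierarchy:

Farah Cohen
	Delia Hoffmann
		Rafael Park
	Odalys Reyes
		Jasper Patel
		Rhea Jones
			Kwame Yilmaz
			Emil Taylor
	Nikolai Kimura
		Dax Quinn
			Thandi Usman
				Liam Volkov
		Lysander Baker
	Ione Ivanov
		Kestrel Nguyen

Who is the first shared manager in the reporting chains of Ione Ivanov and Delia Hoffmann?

Farah Cohen

Ione Ivanov's chain of managers is Farah Cohen. Delia Hoffmann's chain of managers is Farah Cohen. The first manager that appears in both chains is Farah Cohen.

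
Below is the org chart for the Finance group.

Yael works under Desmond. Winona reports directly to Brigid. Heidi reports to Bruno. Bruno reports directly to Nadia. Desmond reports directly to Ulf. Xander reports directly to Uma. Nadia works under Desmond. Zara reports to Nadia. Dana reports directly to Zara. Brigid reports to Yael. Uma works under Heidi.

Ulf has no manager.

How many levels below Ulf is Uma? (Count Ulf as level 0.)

5

Chain from Uma up to Ulf: Uma → Heidi → Bruno → Nadia → Desmond → Ulf. That is 5 steps up, so Uma is 5 levels below Ulf.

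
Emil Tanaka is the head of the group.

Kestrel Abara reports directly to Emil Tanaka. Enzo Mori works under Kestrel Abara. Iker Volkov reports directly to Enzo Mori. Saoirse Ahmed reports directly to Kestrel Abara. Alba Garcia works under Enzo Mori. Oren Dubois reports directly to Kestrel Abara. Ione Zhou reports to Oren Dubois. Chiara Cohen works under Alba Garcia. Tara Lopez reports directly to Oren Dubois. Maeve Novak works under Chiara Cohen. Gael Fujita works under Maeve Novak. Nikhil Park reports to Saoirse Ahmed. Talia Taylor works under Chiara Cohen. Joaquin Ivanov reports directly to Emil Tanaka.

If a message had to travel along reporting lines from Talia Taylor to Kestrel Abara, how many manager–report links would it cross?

4

Talia Taylor is in Kestrel Abara's organization: the chain from Talia Taylor up to Kestrel Abara is Talia Taylor → Chiara Cohen → Alba Garcia → Enzo Mori → Kestrel Abara, which is 4 links.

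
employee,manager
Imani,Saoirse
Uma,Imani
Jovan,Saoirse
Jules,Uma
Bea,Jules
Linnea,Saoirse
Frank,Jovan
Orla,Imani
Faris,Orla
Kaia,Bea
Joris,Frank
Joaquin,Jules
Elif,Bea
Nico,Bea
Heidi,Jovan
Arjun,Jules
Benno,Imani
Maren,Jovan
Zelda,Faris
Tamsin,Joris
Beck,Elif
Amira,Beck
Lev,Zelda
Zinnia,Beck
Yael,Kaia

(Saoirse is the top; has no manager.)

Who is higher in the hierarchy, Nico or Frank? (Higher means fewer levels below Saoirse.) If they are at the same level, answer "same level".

Frank

Nico is 5 levels below Saoirse; Frank is 2. Frank is higher.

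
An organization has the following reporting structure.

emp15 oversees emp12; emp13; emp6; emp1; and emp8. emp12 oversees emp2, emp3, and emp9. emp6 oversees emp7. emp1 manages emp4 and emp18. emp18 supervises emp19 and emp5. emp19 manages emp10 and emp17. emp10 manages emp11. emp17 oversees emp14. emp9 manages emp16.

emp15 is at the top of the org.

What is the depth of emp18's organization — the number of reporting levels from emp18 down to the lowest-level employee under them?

3

The longest chain under emp18 runs emp18 → emp19 → emp17 → emp14, which is 3 levels below emp18.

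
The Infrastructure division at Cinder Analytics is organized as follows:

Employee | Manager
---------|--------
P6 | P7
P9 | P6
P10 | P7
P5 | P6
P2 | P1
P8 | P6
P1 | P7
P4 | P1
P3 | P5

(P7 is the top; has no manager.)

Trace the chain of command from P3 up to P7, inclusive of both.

P3 reports to P5. P5 reports to P6. P6 reports to P7. P7 is at the top.

P3 -> P5 -> P6 -> P7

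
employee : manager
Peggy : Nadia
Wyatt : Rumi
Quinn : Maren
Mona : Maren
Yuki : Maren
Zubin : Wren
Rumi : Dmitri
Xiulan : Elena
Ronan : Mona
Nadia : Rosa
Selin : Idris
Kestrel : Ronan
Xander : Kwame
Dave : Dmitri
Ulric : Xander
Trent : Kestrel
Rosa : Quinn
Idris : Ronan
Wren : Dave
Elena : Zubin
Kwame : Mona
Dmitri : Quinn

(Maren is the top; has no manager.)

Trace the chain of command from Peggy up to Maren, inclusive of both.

Peggy reports to Nadia. Nadia reports to Rosa. Rosa reports to Quinn. Quinn reports to Maren. Maren is at the top.

Peggy -> Nadia -> Rosa -> Quinn -> Maren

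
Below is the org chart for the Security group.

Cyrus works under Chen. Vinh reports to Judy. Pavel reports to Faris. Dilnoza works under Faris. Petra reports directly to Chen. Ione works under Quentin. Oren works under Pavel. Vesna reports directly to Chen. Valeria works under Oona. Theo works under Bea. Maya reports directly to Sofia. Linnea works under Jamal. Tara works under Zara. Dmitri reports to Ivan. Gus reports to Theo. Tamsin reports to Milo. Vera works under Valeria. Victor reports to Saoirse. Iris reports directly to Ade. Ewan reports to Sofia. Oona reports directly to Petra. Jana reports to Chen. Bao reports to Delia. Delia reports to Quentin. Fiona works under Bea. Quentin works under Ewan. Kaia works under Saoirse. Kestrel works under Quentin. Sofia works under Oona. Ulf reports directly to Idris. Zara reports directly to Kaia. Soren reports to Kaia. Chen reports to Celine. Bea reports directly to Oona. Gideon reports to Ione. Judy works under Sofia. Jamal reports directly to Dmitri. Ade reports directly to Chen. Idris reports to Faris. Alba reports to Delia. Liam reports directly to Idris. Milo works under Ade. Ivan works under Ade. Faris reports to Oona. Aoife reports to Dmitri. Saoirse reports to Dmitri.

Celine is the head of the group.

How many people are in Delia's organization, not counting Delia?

2

Delia directly manages Bao, Alba. Bao has no reports. Alba has no reports. So Delia's organization is 2 direct reports plus everyone under them: 1 + 1 = 2.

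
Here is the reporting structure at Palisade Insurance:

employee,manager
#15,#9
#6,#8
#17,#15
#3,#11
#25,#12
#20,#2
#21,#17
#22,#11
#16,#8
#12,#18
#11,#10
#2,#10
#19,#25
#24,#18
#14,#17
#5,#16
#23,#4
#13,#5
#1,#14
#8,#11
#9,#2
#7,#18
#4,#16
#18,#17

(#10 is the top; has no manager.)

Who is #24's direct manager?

#24 reports directly to #18.

#18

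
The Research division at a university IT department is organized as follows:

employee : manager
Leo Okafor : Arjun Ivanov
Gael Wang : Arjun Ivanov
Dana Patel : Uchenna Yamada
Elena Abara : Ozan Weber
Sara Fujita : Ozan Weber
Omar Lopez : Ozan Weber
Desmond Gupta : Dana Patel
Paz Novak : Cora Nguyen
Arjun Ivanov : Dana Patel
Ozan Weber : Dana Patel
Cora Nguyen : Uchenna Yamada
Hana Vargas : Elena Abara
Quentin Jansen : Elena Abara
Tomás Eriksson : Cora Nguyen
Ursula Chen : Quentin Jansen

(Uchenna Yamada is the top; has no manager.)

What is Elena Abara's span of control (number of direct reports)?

2

Elena Abara directly manages Quentin Jansen, Hana Vargas. That is 2 direct reports.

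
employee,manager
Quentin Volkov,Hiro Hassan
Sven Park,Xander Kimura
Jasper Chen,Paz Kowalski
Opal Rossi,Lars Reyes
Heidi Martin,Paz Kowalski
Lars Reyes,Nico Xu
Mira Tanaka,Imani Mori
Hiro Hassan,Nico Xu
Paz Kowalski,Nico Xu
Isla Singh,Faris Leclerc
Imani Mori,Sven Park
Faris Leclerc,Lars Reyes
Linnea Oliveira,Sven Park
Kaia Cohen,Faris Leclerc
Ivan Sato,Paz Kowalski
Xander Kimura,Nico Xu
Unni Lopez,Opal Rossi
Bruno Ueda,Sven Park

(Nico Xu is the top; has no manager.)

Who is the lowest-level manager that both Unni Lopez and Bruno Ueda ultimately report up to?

Nico Xu

Unni Lopez's chain of managers is Opal Rossi, Lars Reyes, Nico Xu. Bruno Ueda's chain of managers is Sven Park, Xander Kimura, Nico Xu. The first manager that appears in both chains is Nico Xu.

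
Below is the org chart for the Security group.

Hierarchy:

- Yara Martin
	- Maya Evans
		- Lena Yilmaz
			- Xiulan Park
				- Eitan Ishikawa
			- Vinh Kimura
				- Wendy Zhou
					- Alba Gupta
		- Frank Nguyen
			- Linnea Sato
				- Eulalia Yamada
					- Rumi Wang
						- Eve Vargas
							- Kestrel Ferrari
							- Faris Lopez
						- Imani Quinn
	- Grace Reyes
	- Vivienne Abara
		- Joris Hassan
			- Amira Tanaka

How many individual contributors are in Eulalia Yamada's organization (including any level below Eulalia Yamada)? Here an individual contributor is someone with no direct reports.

The people in Eulalia Yamada's organization with no one reporting to them are Imani Quinn, Faris Lopez, Kestrel Ferrari. That is 3.

3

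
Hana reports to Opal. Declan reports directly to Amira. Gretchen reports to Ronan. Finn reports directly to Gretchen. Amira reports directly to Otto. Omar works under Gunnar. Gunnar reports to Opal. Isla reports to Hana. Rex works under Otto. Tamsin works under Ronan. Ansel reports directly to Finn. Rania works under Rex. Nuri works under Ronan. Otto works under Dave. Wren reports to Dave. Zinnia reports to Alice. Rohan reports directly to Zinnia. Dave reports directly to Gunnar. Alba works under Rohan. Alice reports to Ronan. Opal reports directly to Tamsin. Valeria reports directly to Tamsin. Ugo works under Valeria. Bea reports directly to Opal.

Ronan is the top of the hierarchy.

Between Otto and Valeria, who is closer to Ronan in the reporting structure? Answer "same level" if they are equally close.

Otto is 5 levels below Ronan; Valeria is 2. Valeria is higher.

Valeria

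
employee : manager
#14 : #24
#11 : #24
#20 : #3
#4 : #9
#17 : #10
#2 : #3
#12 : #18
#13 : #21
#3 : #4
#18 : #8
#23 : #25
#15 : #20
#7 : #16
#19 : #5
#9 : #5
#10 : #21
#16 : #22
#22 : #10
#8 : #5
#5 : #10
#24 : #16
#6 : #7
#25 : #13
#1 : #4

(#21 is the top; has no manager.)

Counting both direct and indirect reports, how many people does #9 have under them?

6

#9 directly manages #4. Under #4: #1, #3, #20, #15, #2 (5). That's 6 in total.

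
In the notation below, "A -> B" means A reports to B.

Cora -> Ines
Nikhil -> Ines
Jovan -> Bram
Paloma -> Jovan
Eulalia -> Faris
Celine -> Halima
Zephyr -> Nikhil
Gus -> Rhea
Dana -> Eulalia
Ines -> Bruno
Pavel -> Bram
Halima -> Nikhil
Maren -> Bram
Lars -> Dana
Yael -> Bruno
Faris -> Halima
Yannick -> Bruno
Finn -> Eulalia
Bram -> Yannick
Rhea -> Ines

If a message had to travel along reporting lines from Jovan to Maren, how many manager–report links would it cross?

Jovan is 1 level below Bram, and Maren is 1 level below Bram (their lowest common manager). The shortest path runs up from Jovan to Bram and back down to Maren: 1 + 1 = 2 links.

2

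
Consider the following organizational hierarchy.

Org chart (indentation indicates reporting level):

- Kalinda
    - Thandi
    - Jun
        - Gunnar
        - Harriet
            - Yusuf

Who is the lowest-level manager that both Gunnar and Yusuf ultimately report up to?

Gunnar's chain of managers is Jun, Kalinda. Yusuf's chain of managers is Harriet, Jun, Kalinda. The first manager that appears in both chains is Jun.

Jun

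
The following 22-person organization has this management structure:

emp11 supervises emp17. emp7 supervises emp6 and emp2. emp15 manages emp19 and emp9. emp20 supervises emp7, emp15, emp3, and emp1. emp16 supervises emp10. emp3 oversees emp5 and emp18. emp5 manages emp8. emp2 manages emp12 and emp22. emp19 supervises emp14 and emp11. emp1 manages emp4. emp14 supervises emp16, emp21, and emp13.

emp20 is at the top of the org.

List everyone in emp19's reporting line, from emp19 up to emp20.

emp19 reports to emp15. emp15 reports to emp20. emp20 is at the top.

emp19 -> emp15 -> emp20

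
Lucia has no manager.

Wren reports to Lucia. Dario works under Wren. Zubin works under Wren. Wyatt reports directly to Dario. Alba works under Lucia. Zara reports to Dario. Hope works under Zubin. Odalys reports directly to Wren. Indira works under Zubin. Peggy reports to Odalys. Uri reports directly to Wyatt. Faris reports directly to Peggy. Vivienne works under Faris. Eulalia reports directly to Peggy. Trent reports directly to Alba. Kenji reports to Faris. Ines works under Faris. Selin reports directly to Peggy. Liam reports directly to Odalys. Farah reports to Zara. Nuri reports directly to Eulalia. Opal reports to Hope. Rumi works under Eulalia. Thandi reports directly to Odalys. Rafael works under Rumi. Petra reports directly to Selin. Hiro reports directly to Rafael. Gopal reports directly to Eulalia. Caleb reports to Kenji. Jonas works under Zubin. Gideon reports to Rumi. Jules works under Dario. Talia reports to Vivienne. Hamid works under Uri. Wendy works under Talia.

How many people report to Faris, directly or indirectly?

6

Faris directly manages Vivienne, Kenji, Ines. Under Vivienne: Talia, Wendy (2). Under Kenji: Caleb (1). Ines has no reports. So Faris's organization is 3 direct reports plus everyone under them: 3 + 2 + 1 = 6.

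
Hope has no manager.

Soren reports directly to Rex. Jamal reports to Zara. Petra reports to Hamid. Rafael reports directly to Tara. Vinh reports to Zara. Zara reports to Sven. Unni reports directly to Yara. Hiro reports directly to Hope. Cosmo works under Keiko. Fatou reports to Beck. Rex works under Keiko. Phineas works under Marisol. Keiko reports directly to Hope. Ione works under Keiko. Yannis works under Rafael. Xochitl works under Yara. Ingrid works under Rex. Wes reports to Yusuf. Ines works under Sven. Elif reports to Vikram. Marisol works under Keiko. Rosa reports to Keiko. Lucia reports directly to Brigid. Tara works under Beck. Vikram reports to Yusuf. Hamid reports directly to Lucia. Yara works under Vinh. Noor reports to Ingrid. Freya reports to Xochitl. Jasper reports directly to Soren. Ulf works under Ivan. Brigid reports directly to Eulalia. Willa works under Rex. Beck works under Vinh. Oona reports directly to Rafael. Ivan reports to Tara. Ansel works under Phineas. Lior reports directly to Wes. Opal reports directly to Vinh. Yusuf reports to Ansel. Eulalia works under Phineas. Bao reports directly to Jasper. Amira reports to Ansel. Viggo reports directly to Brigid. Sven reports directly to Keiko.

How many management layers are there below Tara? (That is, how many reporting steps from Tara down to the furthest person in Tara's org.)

The longest chain under Tara runs Tara → Ivan → Ulf, which is 2 levels below Tara.

2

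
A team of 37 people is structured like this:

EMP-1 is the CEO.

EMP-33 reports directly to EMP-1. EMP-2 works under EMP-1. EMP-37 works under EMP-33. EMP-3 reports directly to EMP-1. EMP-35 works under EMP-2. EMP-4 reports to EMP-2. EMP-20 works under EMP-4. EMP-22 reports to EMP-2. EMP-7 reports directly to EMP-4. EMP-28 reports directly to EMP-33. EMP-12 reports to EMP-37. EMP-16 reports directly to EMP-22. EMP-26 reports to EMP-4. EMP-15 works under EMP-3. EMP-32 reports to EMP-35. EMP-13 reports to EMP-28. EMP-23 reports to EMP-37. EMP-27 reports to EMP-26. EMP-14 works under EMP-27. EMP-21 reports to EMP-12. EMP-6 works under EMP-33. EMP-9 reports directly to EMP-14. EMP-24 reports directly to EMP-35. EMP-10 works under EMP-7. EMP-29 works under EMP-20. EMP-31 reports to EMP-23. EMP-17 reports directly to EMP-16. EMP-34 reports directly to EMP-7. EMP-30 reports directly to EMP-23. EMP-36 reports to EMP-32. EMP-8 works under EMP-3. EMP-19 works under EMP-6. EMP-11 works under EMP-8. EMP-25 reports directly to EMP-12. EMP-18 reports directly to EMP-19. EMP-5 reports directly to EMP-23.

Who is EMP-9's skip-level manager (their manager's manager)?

EMP-9 reports to EMP-14, and EMP-14 reports to EMP-27. So EMP-9's skip-level manager is EMP-27.

EMP-27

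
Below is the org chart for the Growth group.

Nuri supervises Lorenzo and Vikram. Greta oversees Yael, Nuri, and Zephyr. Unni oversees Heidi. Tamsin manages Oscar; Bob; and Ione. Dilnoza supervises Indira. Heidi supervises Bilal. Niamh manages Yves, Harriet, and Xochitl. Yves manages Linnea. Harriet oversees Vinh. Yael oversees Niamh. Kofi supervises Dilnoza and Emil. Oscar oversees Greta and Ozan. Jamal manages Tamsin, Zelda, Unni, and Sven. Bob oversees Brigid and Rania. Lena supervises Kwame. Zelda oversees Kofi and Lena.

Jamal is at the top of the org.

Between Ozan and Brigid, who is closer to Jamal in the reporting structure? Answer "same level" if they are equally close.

Both Ozan and Brigid are 3 levels below Jamal.

same level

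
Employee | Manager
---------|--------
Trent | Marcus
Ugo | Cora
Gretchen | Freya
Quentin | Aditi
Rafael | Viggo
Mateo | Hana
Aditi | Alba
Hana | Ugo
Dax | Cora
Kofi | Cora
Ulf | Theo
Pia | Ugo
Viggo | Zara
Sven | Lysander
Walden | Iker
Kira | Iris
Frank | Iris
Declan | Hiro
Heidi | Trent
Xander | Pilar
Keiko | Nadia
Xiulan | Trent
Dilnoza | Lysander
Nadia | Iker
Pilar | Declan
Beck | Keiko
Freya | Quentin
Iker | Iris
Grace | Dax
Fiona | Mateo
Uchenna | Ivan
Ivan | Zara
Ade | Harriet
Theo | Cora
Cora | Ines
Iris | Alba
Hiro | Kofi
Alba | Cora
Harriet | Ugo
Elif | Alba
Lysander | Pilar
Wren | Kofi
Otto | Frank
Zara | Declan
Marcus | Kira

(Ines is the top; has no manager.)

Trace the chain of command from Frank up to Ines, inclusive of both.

Frank -> Iris -> Alba -> Cora -> Ines

Frank reports to Iris. Iris reports to Alba. Alba reports to Cora. Cora reports to Ines. Ines is at the top.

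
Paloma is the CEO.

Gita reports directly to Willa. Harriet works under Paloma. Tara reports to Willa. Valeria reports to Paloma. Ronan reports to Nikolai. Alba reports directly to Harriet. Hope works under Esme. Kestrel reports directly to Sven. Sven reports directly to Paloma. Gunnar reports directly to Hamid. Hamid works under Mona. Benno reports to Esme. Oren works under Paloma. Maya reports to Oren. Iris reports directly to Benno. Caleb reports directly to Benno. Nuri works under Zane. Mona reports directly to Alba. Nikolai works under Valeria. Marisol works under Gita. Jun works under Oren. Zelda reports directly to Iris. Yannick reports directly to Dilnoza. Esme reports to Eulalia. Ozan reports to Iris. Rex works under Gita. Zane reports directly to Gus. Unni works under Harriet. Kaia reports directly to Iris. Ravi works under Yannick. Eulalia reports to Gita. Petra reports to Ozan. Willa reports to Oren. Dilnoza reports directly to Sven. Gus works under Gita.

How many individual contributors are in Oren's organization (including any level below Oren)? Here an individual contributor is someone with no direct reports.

11

The people in Oren's organization with no one reporting to them are Jun, Tara, Rex, Marisol, Hope, Caleb, Kaia, Zelda, Petra, Nuri, Maya. That is 11.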